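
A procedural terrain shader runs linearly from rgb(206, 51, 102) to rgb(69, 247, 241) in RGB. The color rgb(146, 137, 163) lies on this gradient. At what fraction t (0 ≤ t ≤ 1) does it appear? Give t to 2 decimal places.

0.44

Invert the lerp on the G channel (largest span, 196): t = (137 − 51) / (247 − 51) = 86/196 = 0.43878.
Check on R: (146 − 206)/(69 − 206) = 0.438 ✓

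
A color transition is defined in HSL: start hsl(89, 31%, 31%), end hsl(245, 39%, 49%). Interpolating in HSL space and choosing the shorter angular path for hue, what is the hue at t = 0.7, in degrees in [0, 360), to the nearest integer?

Hue arc: Δh = 245 − 89 = 156° (|Δh| ≤ 180, already the shorter path).
H = 89 + 0.7 × (156) = 198.2 → 198°

198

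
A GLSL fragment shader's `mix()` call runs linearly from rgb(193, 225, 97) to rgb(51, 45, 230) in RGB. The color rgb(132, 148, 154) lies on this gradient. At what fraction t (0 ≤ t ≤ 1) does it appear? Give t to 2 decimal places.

0.43

Invert the lerp on the G channel (largest span, 180): t = (148 − 225) / (45 − 225) = -77/-180 = 0.42778.
Check on R: (132 − 193)/(51 − 193) = 0.4296 ✓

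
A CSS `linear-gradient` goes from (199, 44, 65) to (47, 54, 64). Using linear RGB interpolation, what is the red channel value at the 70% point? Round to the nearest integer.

93

R = 199 + 0.7 × (47 − 199) = 92.6 → 93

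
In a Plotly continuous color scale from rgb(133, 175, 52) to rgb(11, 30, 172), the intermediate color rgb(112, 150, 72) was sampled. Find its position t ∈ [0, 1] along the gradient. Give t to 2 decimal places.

Invert the lerp on the G channel (largest span, 145): t = (150 − 175) / (30 − 175) = -25/-145 = 0.17241.
Check on R: (112 − 133)/(11 − 133) = 0.1721 ✓

0.17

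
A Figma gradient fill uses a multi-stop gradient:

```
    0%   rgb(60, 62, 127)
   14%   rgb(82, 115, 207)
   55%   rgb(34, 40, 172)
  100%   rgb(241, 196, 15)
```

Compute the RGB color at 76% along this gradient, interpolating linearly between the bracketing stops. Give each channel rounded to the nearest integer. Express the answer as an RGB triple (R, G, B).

(131, 113, 99)

76% lies between the 55% and 100% stops, so the local fraction is t = (76 − 55)/(100 − 55) = 21/45 ≈ 0.4667.
R = 34 + 0.4667 × (241 − 34) = 130.607 → 131
G = 40 + 0.4667 × (196 − 40) = 112.805 → 113
B = 172 + 0.4667 × (15 − 172) = 98.728 → 99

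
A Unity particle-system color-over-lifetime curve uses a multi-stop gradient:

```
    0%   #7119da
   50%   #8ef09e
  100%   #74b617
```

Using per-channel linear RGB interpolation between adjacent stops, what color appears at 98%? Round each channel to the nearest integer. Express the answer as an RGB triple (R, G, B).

(117, 184, 28)

98% lies between the 50% and 100% stops, so the local fraction is t = (98 − 50)/(100 − 50) = 48/50 ≈ 0.96.
#8ef09e → (142, 240, 158); #74b617 → (116, 182, 23).
R = 142 + 0.96 × (116 − 142) = 117.04 → 117
G = 240 + 0.96 × (182 − 240) = 184.32 → 184
B = 158 + 0.96 × (23 − 158) = 28.4 → 28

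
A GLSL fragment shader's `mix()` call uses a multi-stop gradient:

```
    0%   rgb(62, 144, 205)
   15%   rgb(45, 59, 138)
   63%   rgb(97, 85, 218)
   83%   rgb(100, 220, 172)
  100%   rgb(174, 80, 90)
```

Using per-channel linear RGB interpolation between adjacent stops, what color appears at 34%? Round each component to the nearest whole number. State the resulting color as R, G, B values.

34% lies between the 15% and 63% stops, so the local fraction is t = (34 − 15)/(63 − 15) = 19/48 ≈ 0.3958.
R = 45 + 0.3958 × (97 − 45) = 65.582 → 66
G = 59 + 0.3958 × (85 − 59) = 69.291 → 69
B = 138 + 0.3958 × (218 − 138) = 169.664 → 170

(66, 69, 170)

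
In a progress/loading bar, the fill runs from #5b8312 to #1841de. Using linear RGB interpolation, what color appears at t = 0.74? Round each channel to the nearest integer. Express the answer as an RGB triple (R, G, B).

(41, 82, 169)

#5b8312 → (91, 131, 18); #1841de → (24, 65, 222).
R = 91 + 0.74 × (24 − 91) = 91 + 0.74 × -67 = 41.42 → 41
G = 131 + 0.74 × (65 − 131) = 131 + 0.74 × -66 = 82.16 → 82
B = 18 + 0.74 × (222 − 18) = 18 + 0.74 × 204 = 168.96 → 169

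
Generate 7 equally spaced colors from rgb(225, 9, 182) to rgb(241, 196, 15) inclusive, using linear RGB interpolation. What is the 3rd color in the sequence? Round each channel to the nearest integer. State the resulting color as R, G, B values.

(230, 71, 126)

With 7 swatches and endpoints inclusive, swatch 3 sits at t = (3 − 1)/(7 − 1) = 2/6 ≈ 0.3333.
R = 225 + 0.3333 × (241 − 225) = 230.333 → 230
G = 9 + 0.3333 × (196 − 9) = 71.327 → 71
B = 182 + 0.3333 × (15 − 182) = 126.339 → 126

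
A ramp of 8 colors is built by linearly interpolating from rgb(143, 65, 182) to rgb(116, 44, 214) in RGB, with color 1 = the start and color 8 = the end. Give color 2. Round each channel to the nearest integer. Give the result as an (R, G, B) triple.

With 8 swatches and endpoints inclusive, swatch 2 sits at t = (2 − 1)/(8 − 1) = 1/7 ≈ 0.1429.
R = 143 + 0.1429 × (116 − 143) = 139.142 → 139
G = 65 + 0.1429 × (44 − 65) = 61.999 → 62
B = 182 + 0.1429 × (214 − 182) = 186.573 → 187

(139, 62, 187)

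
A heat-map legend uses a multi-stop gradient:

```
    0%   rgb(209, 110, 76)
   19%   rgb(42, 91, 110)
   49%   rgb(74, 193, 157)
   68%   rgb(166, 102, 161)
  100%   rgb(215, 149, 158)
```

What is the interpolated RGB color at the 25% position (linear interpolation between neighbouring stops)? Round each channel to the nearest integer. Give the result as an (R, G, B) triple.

(48, 111, 119)

25% lies between the 19% and 49% stops, so the local fraction is t = (25 − 19)/(49 − 19) = 6/30 ≈ 0.2.
R = 42 + 0.2 × (74 − 42) = 48.4 → 48
G = 91 + 0.2 × (193 − 91) = 111.4 → 111
B = 110 + 0.2 × (157 − 110) = 119.4 → 119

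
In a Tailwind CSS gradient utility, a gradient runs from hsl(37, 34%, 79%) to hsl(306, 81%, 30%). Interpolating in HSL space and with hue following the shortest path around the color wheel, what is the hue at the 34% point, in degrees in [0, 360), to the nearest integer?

Hue: 306 − 37 = 269°, but |269| > 180 so the shorter arc goes the other way: Δh = 269 − 360 = -91°.
H = 37 + 0.34 × (-91) = 6.06 → 6°

6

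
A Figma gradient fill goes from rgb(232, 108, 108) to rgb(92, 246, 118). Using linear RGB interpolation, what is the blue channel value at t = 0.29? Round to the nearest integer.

111

B = 108 + 0.29 × (118 − 108) = 110.9 → 111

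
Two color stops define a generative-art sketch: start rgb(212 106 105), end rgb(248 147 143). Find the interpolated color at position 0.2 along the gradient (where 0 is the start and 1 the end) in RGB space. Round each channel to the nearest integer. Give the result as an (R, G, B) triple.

R = 212 + 0.2 × (248 − 212) = 212 + 0.2 × 36 = 219.2 → 219
G = 106 + 0.2 × (147 − 106) = 106 + 0.2 × 41 = 114.2 → 114
B = 105 + 0.2 × (143 − 105) = 105 + 0.2 × 38 = 112.6 → 113
So the blended color is (219, 114, 113), about #db7271.

(219, 114, 113)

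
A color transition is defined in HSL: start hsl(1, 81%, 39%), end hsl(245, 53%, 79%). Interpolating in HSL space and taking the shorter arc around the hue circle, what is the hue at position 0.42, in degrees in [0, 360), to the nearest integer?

Hue: 245 − 1 = 244°, but |244| > 180 so the shorter arc goes the other way: Δh = 244 − 360 = -116°.
H = 1 + 0.42 × (-116) = -47.72 → -48 → -48 mod 360 = 312°

312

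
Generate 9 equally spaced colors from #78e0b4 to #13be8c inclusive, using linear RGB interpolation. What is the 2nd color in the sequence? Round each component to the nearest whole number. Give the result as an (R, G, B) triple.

(107, 220, 175)

With 9 swatches and endpoints inclusive, swatch 2 sits at t = (2 − 1)/(9 − 1) = 1/8 ≈ 0.125.
#78e0b4 → (120, 224, 180); #13be8c → (19, 190, 140).
R = 120 + 0.125 × (19 − 120) = 107.375 → 107
G = 224 + 0.125 × (190 − 224) = 219.75 → 220
B = 180 + 0.125 × (140 − 180) = 175 → 175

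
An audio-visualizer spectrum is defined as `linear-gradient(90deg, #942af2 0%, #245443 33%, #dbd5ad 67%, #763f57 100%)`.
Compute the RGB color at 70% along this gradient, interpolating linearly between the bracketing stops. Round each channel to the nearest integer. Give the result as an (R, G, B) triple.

(210, 199, 165)

70% lies between the 67% and 100% stops, so the local fraction is t = (70 − 67)/(100 − 67) = 3/33 ≈ 0.0909.
#dbd5ad → (219, 213, 173); #763f57 → (118, 63, 87).
R = 219 + 0.0909 × (118 − 219) = 209.819 → 210
G = 213 + 0.0909 × (63 − 213) = 199.365 → 199
B = 173 + 0.0909 × (87 − 173) = 165.183 → 165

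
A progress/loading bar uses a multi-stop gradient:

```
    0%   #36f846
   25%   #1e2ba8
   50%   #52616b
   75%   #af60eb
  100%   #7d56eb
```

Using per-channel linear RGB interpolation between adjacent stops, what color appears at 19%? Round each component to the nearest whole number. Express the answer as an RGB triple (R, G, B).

(36, 92, 144)

19% lies between the 0% and 25% stops, so the local fraction is t = (19 − 0)/(25 − 0) = 19/25 ≈ 0.76.
#36f846 → (54, 248, 70); #1e2ba8 → (30, 43, 168).
R = 54 + 0.76 × (30 − 54) = 35.76 → 36
G = 248 + 0.76 × (43 − 248) = 92.2 → 92
B = 70 + 0.76 × (168 − 70) = 144.48 → 144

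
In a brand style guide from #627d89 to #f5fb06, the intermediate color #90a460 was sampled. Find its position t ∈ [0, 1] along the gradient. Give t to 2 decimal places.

Invert the lerp on the R channel (largest span, 147): t = (144 − 98) / (245 − 98) = 46/147 = 0.31293.
Check on G: (164 − 125)/(251 − 125) = 0.3095 ✓

0.31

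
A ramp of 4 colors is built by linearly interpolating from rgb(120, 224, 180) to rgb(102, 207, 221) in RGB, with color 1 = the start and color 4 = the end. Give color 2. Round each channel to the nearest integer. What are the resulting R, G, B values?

With 4 swatches and endpoints inclusive, swatch 2 sits at t = (2 − 1)/(4 − 1) = 1/3 ≈ 0.3333.
R = 120 + 0.3333 × (102 − 120) = 114.001 → 114
G = 224 + 0.3333 × (207 − 224) = 218.334 → 218
B = 180 + 0.3333 × (221 − 180) = 193.665 → 194

(114, 218, 194)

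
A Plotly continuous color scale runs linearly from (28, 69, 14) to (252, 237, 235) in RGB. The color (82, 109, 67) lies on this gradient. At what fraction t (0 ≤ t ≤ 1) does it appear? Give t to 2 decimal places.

Invert the lerp on the R channel (largest span, 224): t = (82 − 28) / (252 − 28) = 54/224 = 0.24107.
Check on G: (109 − 69)/(237 − 69) = 0.2381 ✓

0.24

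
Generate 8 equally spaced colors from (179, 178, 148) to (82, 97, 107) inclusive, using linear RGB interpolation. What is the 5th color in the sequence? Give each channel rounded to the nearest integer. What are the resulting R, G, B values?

(124, 132, 125)

With 8 swatches and endpoints inclusive, swatch 5 sits at t = (5 − 1)/(8 − 1) = 4/7 ≈ 0.5714.
R = 179 + 0.5714 × (82 − 179) = 123.574 → 124
G = 178 + 0.5714 × (97 − 178) = 131.717 → 132
B = 148 + 0.5714 × (107 − 148) = 124.573 → 125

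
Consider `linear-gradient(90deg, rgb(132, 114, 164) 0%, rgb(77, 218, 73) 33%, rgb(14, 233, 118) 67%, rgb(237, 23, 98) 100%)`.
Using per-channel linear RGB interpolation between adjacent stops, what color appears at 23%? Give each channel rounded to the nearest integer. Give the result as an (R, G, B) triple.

(94, 186, 101)

23% lies between the 0% and 33% stops, so the local fraction is t = (23 − 0)/(33 − 0) = 23/33 ≈ 0.697.
R = 132 + 0.697 × (77 − 132) = 93.665 → 94
G = 114 + 0.697 × (218 − 114) = 186.488 → 186
B = 164 + 0.697 × (73 − 164) = 100.573 → 101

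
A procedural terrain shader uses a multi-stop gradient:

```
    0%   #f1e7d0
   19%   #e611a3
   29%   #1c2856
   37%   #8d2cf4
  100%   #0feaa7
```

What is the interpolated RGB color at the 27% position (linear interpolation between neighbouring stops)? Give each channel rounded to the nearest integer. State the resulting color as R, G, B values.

(68, 35, 101)

27% lies between the 19% and 29% stops, so the local fraction is t = (27 − 19)/(29 − 19) = 8/10 ≈ 0.8.
#e611a3 → (230, 17, 163); #1c2856 → (28, 40, 86).
R = 230 + 0.8 × (28 − 230) = 68.4 → 68
G = 17 + 0.8 × (40 − 17) = 35.4 → 35
B = 163 + 0.8 × (86 − 163) = 101.4 → 101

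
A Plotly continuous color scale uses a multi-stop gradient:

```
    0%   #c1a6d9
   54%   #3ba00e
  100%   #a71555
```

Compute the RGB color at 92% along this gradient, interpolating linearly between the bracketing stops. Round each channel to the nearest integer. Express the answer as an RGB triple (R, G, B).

92% lies between the 54% and 100% stops, so the local fraction is t = (92 − 54)/(100 − 54) = 38/46 ≈ 0.8261.
#3ba00e → (59, 160, 14); #a71555 → (167, 21, 85).
R = 59 + 0.8261 × (167 − 59) = 148.219 → 148
G = 160 + 0.8261 × (21 − 160) = 45.172 → 45
B = 14 + 0.8261 × (85 − 14) = 72.653 → 73

(148, 45, 73)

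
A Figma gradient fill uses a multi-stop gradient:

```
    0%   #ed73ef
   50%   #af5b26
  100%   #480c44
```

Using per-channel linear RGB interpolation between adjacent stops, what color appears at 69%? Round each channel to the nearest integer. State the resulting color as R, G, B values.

69% lies between the 50% and 100% stops, so the local fraction is t = (69 − 50)/(100 − 50) = 19/50 ≈ 0.38.
#af5b26 → (175, 91, 38); #480c44 → (72, 12, 68).
R = 175 + 0.38 × (72 − 175) = 135.86 → 136
G = 91 + 0.38 × (12 − 91) = 60.98 → 61
B = 38 + 0.38 × (68 − 38) = 49.4 → 49

(136, 61, 49)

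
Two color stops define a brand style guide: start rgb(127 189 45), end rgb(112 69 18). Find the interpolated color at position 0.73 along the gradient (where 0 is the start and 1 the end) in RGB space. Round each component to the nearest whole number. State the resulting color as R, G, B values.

R = 127 + 0.73 × (112 − 127) = 127 + 0.73 × -15 = 116.05 → 116
G = 189 + 0.73 × (69 − 189) = 189 + 0.73 × -120 = 101.4 → 101
B = 45 + 0.73 × (18 − 45) = 45 + 0.73 × -27 = 25.29 → 25

(116, 101, 25)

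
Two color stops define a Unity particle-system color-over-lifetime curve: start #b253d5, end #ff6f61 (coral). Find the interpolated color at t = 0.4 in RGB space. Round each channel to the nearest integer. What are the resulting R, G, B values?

(209, 94, 167)

#b253d5 → (178, 83, 213); #ff6f61 → (255, 111, 97).
R = 178 + 0.4 × (255 − 178) = 178 + 0.4 × 77 = 208.8 → 209
G = 83 + 0.4 × (111 − 83) = 83 + 0.4 × 28 = 94.2 → 94
B = 213 + 0.4 × (97 − 213) = 213 + 0.4 × -116 = 166.6 → 167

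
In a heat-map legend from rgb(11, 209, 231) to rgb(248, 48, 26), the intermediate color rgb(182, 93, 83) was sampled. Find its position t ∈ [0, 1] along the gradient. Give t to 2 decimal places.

Invert the lerp on the R channel (largest span, 237): t = (182 − 11) / (248 − 11) = 171/237 = 0.72152.
Check on G: (93 − 209)/(48 − 209) = 0.7205 ✓

0.72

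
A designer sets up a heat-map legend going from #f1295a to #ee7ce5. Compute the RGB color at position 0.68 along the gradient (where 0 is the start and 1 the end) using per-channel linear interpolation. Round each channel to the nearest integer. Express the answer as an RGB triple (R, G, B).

#f1295a → (241, 41, 90); #ee7ce5 → (238, 124, 229).
R = 241 + 0.68 × (238 − 241) = 241 + 0.68 × -3 = 238.96 → 239
G = 41 + 0.68 × (124 − 41) = 41 + 0.68 × 83 = 97.44 → 97
B = 90 + 0.68 × (229 − 90) = 90 + 0.68 × 139 = 184.52 → 185

(239, 97, 185)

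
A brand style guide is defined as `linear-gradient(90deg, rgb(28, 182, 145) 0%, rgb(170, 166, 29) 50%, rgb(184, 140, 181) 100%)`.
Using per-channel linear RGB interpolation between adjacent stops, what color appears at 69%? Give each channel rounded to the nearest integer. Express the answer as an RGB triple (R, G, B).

(175, 156, 87)

69% lies between the 50% and 100% stops, so the local fraction is t = (69 − 50)/(100 − 50) = 19/50 ≈ 0.38.
R = 170 + 0.38 × (184 − 170) = 175.32 → 175
G = 166 + 0.38 × (140 − 166) = 156.12 → 156
B = 29 + 0.38 × (181 − 29) = 86.76 → 87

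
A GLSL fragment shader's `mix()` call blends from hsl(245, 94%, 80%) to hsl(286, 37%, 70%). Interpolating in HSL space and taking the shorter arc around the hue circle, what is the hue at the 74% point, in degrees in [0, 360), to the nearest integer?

Hue arc: Δh = 286 − 245 = 41° (|Δh| ≤ 180, already the shorter path).
H = 245 + 0.74 × (41) = 275.34 → 275°

275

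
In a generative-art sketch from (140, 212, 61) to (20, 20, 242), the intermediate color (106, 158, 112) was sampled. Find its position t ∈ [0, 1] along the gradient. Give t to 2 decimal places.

Invert the lerp on the G channel (largest span, 192): t = (158 − 212) / (20 − 212) = -54/-192 = 0.28125.
Check on R: (106 − 140)/(20 − 140) = 0.2833 ✓

0.28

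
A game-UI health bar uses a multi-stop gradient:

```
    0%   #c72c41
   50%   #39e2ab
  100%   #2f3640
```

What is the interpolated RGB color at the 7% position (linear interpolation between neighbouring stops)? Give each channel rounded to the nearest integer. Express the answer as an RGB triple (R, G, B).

(179, 69, 80)

7% lies between the 0% and 50% stops, so the local fraction is t = (7 − 0)/(50 − 0) = 7/50 ≈ 0.14.
#c72c41 → (199, 44, 65); #39e2ab → (57, 226, 171).
R = 199 + 0.14 × (57 − 199) = 179.12 → 179
G = 44 + 0.14 × (226 − 44) = 69.48 → 69
B = 65 + 0.14 × (171 − 65) = 79.84 → 80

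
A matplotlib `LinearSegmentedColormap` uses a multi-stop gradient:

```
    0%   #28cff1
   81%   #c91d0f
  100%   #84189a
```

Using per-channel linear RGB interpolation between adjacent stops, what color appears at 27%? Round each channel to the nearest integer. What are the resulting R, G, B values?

(94, 148, 166)

27% lies between the 0% and 81% stops, so the local fraction is t = (27 − 0)/(81 − 0) = 27/81 ≈ 0.3333.
#28cff1 → (40, 207, 241); #c91d0f → (201, 29, 15).
R = 40 + 0.3333 × (201 − 40) = 93.661 → 94
G = 207 + 0.3333 × (29 − 207) = 147.673 → 148
B = 241 + 0.3333 × (15 − 241) = 165.674 → 166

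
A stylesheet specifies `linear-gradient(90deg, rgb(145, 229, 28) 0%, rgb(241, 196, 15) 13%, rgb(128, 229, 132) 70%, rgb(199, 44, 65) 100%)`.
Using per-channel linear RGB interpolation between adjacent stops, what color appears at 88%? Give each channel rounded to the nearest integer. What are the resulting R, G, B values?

(171, 118, 92)

88% lies between the 70% and 100% stops, so the local fraction is t = (88 − 70)/(100 − 70) = 18/30 ≈ 0.6.
R = 128 + 0.6 × (199 − 128) = 170.6 → 171
G = 229 + 0.6 × (44 − 229) = 118 → 118
B = 132 + 0.6 × (65 − 132) = 91.8 → 92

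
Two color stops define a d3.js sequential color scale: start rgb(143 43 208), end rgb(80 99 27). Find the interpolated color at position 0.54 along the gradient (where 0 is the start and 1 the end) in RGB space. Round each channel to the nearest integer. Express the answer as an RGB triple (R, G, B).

R = 143 + 0.54 × (80 − 143) = 143 + 0.54 × -63 = 108.98 → 109
G = 43 + 0.54 × (99 − 43) = 43 + 0.54 × 56 = 73.24 → 73
B = 208 + 0.54 × (27 − 208) = 208 + 0.54 × -181 = 110.26 → 110
So the blended color is (109, 73, 110), about #6d496e.

(109, 73, 110)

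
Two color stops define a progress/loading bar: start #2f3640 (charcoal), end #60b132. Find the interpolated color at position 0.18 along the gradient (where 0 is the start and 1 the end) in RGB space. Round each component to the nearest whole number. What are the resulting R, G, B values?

(56, 76, 61)

#2f3640 → (47, 54, 64); #60b132 → (96, 177, 50).
R = 47 + 0.18 × (96 − 47) = 47 + 0.18 × 49 = 55.82 → 56
G = 54 + 0.18 × (177 − 54) = 54 + 0.18 × 123 = 76.14 → 76
B = 64 + 0.18 × (50 − 64) = 64 + 0.18 × -14 = 61.48 → 61
So the blended color is (56, 76, 61), about #384c3d.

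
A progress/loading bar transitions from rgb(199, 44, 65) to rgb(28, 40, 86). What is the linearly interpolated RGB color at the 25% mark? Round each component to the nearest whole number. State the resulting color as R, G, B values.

25% corresponds to t = 0.25.
R = 199 + 0.25 × (28 − 199) = 199 + 0.25 × -171 = 156.25 → 156
G = 44 + 0.25 × (40 − 44) = 44 + 0.25 × -4 = 43 → 43
B = 65 + 0.25 × (86 − 65) = 65 + 0.25 × 21 = 70.25 → 70
So the blended color is (156, 43, 70), about #9c2b46.

(156, 43, 70)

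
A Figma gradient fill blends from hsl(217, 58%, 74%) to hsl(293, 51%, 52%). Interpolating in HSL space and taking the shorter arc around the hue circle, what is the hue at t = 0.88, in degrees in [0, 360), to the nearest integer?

Hue arc: Δh = 293 − 217 = 76° (|Δh| ≤ 180, already the shorter path).
H = 217 + 0.88 × (76) = 283.88 → 284°

284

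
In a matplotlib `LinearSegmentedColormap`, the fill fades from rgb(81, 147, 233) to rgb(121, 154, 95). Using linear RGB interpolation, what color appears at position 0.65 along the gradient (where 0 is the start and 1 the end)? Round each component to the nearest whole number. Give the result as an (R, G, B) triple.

R = 81 + 0.65 × (121 − 81) = 81 + 0.65 × 40 = 107 → 107
G = 147 + 0.65 × (154 − 147) = 147 + 0.65 × 7 = 151.55 → 152
B = 233 + 0.65 × (95 − 233) = 233 + 0.65 × -138 = 143.3 → 143
So the blended color is (107, 152, 143), about #6b988f.

(107, 152, 143)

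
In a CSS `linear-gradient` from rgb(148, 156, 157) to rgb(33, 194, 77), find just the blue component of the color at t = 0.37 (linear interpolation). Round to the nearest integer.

127

B = 157 + 0.37 × (77 − 157) = 127.4 → 127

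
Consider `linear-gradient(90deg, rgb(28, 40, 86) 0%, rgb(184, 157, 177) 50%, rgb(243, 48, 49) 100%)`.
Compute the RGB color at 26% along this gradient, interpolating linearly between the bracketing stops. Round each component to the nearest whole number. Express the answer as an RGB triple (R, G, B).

(109, 101, 133)

26% lies between the 0% and 50% stops, so the local fraction is t = (26 − 0)/(50 − 0) = 26/50 ≈ 0.52.
R = 28 + 0.52 × (184 − 28) = 109.12 → 109
G = 40 + 0.52 × (157 − 40) = 100.84 → 101
B = 86 + 0.52 × (177 − 86) = 133.32 → 133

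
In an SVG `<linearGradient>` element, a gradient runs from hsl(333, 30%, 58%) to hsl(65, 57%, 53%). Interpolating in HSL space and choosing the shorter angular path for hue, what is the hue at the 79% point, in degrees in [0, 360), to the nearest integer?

Hue: 65 − 333 = -268°, but |-268| > 180 so the shorter arc goes the other way: Δh = -268 + 360 = 92°.
H = 333 + 0.79 × (92) = 405.68 → 406 → 406 mod 360 = 46°

46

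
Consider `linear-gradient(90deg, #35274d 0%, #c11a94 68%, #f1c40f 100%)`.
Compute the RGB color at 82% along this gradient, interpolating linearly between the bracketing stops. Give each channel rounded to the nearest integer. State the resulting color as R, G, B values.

(214, 100, 90)

82% lies between the 68% and 100% stops, so the local fraction is t = (82 − 68)/(100 − 68) = 14/32 ≈ 0.4375.
#c11a94 → (193, 26, 148); #f1c40f → (241, 196, 15).
R = 193 + 0.4375 × (241 − 193) = 214 → 214
G = 26 + 0.4375 × (196 − 26) = 100.375 → 100
B = 148 + 0.4375 × (15 − 148) = 89.812 → 90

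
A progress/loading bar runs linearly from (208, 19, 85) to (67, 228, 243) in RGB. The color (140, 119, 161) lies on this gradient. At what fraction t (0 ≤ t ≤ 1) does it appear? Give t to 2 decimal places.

0.48

Invert the lerp on the G channel (largest span, 209): t = (119 − 19) / (228 − 19) = 100/209 = 0.47847.
Check on R: (140 − 208)/(67 − 208) = 0.4823 ✓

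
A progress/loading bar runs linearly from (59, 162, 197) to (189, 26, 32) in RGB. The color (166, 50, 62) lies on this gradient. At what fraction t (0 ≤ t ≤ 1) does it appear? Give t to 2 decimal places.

Invert the lerp on the B channel (largest span, 165): t = (62 − 197) / (32 − 197) = -135/-165 = 0.81818.
Check on R: (166 − 59)/(189 − 59) = 0.8231 ✓

0.82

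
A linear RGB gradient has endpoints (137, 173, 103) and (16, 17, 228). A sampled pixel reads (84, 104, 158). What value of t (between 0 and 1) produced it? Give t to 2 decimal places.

Invert the lerp on the G channel (largest span, 156): t = (104 − 173) / (17 − 173) = -69/-156 = 0.44231.
Check on R: (84 − 137)/(16 − 137) = 0.438 ✓

0.44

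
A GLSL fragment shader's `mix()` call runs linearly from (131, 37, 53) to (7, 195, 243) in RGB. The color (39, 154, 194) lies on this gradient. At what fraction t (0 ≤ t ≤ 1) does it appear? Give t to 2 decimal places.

0.74

Invert the lerp on the B channel (largest span, 190): t = (194 − 53) / (243 − 53) = 141/190 = 0.74211.
Check on R: (39 − 131)/(7 − 131) = 0.7419 ✓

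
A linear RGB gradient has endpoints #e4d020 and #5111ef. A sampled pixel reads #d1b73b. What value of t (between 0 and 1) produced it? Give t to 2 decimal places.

0.13

Invert the lerp on the B channel (largest span, 207): t = (59 − 32) / (239 − 32) = 27/207 = 0.13043.
Check on R: (209 − 228)/(81 − 228) = 0.1293 ✓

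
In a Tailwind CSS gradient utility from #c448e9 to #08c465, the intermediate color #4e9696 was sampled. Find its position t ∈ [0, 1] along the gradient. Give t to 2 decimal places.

0.63

Invert the lerp on the R channel (largest span, 188): t = (78 − 196) / (8 − 196) = -118/-188 = 0.62766.
Check on G: (150 − 72)/(196 − 72) = 0.629 ✓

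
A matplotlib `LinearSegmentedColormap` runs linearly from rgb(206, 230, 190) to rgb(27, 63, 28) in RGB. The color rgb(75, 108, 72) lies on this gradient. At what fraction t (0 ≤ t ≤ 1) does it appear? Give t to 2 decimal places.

0.73

Invert the lerp on the R channel (largest span, 179): t = (75 − 206) / (27 − 206) = -131/-179 = 0.73184.
Check on G: (108 − 230)/(63 − 230) = 0.7305 ✓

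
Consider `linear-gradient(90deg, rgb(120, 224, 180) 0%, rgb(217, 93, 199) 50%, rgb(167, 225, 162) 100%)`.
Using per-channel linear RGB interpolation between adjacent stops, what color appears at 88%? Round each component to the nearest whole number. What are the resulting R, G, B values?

88% lies between the 50% and 100% stops, so the local fraction is t = (88 − 50)/(100 − 50) = 38/50 ≈ 0.76.
R = 217 + 0.76 × (167 − 217) = 179 → 179
G = 93 + 0.76 × (225 − 93) = 193.32 → 193
B = 199 + 0.76 × (162 − 199) = 170.88 → 171

(179, 193, 171)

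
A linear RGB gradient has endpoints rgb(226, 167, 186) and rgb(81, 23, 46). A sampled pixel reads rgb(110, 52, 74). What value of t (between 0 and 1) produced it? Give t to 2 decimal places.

Invert the lerp on the R channel (largest span, 145): t = (110 − 226) / (81 − 226) = -116/-145 = 0.8.
Check on G: (52 − 167)/(23 − 167) = 0.7986 ✓

0.80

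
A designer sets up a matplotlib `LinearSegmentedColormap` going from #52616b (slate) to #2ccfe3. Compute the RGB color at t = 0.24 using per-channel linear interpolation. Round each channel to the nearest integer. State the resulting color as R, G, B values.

(73, 123, 136)

#52616b → (82, 97, 107); #2ccfe3 → (44, 207, 227).
R = 82 + 0.24 × (44 − 82) = 82 + 0.24 × -38 = 72.88 → 73
G = 97 + 0.24 × (207 − 97) = 97 + 0.24 × 110 = 123.4 → 123
B = 107 + 0.24 × (227 − 107) = 107 + 0.24 × 120 = 135.8 → 136
So the blended color is (73, 123, 136), about #497b88.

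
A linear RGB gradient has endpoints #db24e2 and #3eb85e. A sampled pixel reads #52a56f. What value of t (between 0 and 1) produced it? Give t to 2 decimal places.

0.87

Invert the lerp on the R channel (largest span, 157): t = (82 − 219) / (62 − 219) = -137/-157 = 0.87261.
Check on G: (165 − 36)/(184 − 36) = 0.8716 ✓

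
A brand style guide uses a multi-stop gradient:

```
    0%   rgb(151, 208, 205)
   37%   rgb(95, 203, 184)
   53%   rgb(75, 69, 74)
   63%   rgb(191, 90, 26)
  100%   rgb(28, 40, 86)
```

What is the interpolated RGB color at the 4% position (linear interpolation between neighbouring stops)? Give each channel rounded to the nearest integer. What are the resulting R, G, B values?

(145, 207, 203)

4% lies between the 0% and 37% stops, so the local fraction is t = (4 − 0)/(37 − 0) = 4/37 ≈ 0.1081.
R = 151 + 0.1081 × (95 − 151) = 144.946 → 145
G = 208 + 0.1081 × (203 − 208) = 207.459 → 207
B = 205 + 0.1081 × (184 − 205) = 202.73 → 203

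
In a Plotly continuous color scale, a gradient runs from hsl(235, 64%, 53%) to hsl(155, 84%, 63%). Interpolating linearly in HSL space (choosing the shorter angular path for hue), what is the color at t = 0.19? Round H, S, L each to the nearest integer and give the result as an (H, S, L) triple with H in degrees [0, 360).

Hue arc: Δh = 155 − 235 = -80° (|Δh| ≤ 180, already the shorter path).
H = 235 + 0.19 × (-80) = 219.8 → 220°
S = 64 + 0.19 × (84 − 64) = 67.8 → 68%
L = 53 + 0.19 × (63 − 53) = 54.9 → 55%

(220, 68, 55)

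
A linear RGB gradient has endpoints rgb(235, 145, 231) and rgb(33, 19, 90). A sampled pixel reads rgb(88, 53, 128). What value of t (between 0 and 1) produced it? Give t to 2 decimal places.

Invert the lerp on the R channel (largest span, 202): t = (88 − 235) / (33 − 235) = -147/-202 = 0.72772.
Check on G: (53 − 145)/(19 − 145) = 0.7302 ✓

0.73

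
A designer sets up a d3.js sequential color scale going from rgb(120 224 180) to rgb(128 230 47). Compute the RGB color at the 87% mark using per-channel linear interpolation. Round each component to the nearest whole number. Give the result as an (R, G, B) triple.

87% corresponds to t = 0.87.
R = 120 + 0.87 × (128 − 120) = 120 + 0.87 × 8 = 126.96 → 127
G = 224 + 0.87 × (230 − 224) = 224 + 0.87 × 6 = 229.22 → 229
B = 180 + 0.87 × (47 − 180) = 180 + 0.87 × -133 = 64.29 → 64

(127, 229, 64)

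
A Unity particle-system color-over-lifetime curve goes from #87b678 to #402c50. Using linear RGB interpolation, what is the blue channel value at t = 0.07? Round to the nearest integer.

B₁ = 120 (from #87b678), B₂ = 80 (from #402c50).
B = 120 + 0.07 × (80 − 120) = 117.2 → 117

117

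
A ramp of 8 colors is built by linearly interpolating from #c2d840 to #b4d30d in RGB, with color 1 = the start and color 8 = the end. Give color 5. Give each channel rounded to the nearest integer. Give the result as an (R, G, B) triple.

With 8 swatches and endpoints inclusive, swatch 5 sits at t = (5 − 1)/(8 − 1) = 4/7 ≈ 0.5714.
#c2d840 → (194, 216, 64); #b4d30d → (180, 211, 13).
R = 194 + 0.5714 × (180 − 194) = 186 → 186
G = 216 + 0.5714 × (211 − 216) = 213.143 → 213
B = 64 + 0.5714 × (13 − 64) = 34.859 → 35

(186, 213, 35)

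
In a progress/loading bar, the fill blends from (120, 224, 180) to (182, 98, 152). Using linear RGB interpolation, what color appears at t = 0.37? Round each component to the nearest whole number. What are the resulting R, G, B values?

R = 120 + 0.37 × (182 − 120) = 120 + 0.37 × 62 = 142.94 → 143
G = 224 + 0.37 × (98 − 224) = 224 + 0.37 × -126 = 177.38 → 177
B = 180 + 0.37 × (152 − 180) = 180 + 0.37 × -28 = 169.64 → 170

(143, 177, 170)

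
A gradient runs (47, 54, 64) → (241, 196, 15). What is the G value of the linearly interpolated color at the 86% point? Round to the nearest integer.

G = 54 + 0.86 × (196 − 54) = 176.12 → 176

176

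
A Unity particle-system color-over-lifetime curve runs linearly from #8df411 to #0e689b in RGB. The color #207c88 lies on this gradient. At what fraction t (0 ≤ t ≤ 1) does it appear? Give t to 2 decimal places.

0.86

Invert the lerp on the G channel (largest span, 140): t = (124 − 244) / (104 − 244) = -120/-140 = 0.85714.
Check on R: (32 − 141)/(14 − 141) = 0.8583 ✓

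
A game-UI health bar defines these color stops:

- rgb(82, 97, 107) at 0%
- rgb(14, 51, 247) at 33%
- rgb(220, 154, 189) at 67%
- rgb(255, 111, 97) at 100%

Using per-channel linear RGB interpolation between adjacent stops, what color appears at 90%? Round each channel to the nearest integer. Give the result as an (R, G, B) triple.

90% lies between the 67% and 100% stops, so the local fraction is t = (90 − 67)/(100 − 67) = 23/33 ≈ 0.697.
R = 220 + 0.697 × (255 − 220) = 244.395 → 244
G = 154 + 0.697 × (111 − 154) = 124.029 → 124
B = 189 + 0.697 × (97 − 189) = 124.876 → 125

(244, 124, 125)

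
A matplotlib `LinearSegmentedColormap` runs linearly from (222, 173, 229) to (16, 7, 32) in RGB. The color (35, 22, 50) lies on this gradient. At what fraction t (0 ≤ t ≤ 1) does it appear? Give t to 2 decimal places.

Invert the lerp on the R channel (largest span, 206): t = (35 − 222) / (16 − 222) = -187/-206 = 0.90777.
Check on G: (22 − 173)/(7 − 173) = 0.9096 ✓

0.91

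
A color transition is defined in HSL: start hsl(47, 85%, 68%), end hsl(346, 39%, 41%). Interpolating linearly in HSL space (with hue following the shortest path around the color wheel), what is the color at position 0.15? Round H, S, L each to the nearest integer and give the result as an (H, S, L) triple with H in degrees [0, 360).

(38, 78, 64)

Hue: 346 − 47 = 299°, but |299| > 180 so the shorter arc goes the other way: Δh = 299 − 360 = -61°.
H = 47 + 0.15 × (-61) = 37.85 → 38°
S = 85 + 0.15 × (39 − 85) = 78.1 → 78%
L = 68 + 0.15 × (41 − 68) = 63.95 → 64%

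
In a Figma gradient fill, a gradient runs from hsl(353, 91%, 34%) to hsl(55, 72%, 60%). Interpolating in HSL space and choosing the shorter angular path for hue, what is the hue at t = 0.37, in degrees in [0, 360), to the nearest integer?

Hue: 55 − 353 = -298°, but |-298| > 180 so the shorter arc goes the other way: Δh = -298 + 360 = 62°.
H = 353 + 0.37 × (62) = 375.94 → 376 → 376 mod 360 = 16°

16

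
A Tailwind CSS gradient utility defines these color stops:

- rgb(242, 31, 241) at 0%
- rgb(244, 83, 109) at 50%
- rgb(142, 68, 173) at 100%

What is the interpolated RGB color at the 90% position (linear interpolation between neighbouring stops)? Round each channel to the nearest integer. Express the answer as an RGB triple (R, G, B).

(162, 71, 160)

90% lies between the 50% and 100% stops, so the local fraction is t = (90 − 50)/(100 − 50) = 40/50 ≈ 0.8.
R = 244 + 0.8 × (142 − 244) = 162.4 → 162
G = 83 + 0.8 × (68 − 83) = 71 → 71
B = 109 + 0.8 × (173 − 109) = 160.2 → 160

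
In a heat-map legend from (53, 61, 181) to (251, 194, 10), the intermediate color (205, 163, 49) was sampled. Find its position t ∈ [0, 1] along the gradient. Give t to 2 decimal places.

0.77

Invert the lerp on the R channel (largest span, 198): t = (205 − 53) / (251 − 53) = 152/198 = 0.76768.
Check on G: (163 − 61)/(194 − 61) = 0.7669 ✓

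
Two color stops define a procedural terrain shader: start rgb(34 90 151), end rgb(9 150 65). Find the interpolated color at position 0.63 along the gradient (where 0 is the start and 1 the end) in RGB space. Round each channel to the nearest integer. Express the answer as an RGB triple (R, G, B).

R = 34 + 0.63 × (9 − 34) = 34 + 0.63 × -25 = 18.25 → 18
G = 90 + 0.63 × (150 − 90) = 90 + 0.63 × 60 = 127.8 → 128
B = 151 + 0.63 × (65 − 151) = 151 + 0.63 × -86 = 96.82 → 97
So the blended color is (18, 128, 97), about #128061.

(18, 128, 97)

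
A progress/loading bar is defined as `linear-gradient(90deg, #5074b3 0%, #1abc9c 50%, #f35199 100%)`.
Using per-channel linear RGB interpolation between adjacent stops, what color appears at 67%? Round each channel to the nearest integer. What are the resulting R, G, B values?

67% lies between the 50% and 100% stops, so the local fraction is t = (67 − 50)/(100 − 50) = 17/50 ≈ 0.34.
#1abc9c → (26, 188, 156); #f35199 → (243, 81, 153).
R = 26 + 0.34 × (243 − 26) = 99.78 → 100
G = 188 + 0.34 × (81 − 188) = 151.62 → 152
B = 156 + 0.34 × (153 − 156) = 154.98 → 155

(100, 152, 155)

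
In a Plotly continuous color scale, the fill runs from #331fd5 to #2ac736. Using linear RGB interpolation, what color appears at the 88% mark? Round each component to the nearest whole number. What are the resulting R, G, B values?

#331fd5 → (51, 31, 213); #2ac736 → (42, 199, 54).
88% corresponds to t = 0.88.
R = 51 + 0.88 × (42 − 51) = 51 + 0.88 × -9 = 43.08 → 43
G = 31 + 0.88 × (199 − 31) = 31 + 0.88 × 168 = 178.84 → 179
B = 213 + 0.88 × (54 − 213) = 213 + 0.88 × -159 = 73.08 → 73
So the blended color is (43, 179, 73), about #2bb349.

(43, 179, 73)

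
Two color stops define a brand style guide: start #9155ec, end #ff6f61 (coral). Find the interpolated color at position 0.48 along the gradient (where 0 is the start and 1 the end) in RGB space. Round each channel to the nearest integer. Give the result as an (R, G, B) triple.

#9155ec → (145, 85, 236); #ff6f61 → (255, 111, 97).
R = 145 + 0.48 × (255 − 145) = 145 + 0.48 × 110 = 197.8 → 198
G = 85 + 0.48 × (111 − 85) = 85 + 0.48 × 26 = 97.48 → 97
B = 236 + 0.48 × (97 − 236) = 236 + 0.48 × -139 = 169.28 → 169

(198, 97, 169)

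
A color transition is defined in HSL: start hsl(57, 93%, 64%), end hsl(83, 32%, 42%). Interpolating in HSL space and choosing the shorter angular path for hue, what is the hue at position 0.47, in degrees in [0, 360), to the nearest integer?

Hue arc: Δh = 83 − 57 = 26° (|Δh| ≤ 180, already the shorter path).
H = 57 + 0.47 × (26) = 69.22 → 69°

69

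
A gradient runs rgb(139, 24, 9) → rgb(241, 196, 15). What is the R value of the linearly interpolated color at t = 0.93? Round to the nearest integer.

R = 139 + 0.93 × (241 − 139) = 233.86 → 234

234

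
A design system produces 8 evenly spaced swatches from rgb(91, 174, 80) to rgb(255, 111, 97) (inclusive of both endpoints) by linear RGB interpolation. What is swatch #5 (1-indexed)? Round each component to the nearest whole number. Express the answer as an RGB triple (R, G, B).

With 8 swatches and endpoints inclusive, swatch 5 sits at t = (5 − 1)/(8 − 1) = 4/7 ≈ 0.5714.
R = 91 + 0.5714 × (255 − 91) = 184.71 → 185
G = 174 + 0.5714 × (111 − 174) = 138.002 → 138
B = 80 + 0.5714 × (97 − 80) = 89.714 → 90

(185, 138, 90)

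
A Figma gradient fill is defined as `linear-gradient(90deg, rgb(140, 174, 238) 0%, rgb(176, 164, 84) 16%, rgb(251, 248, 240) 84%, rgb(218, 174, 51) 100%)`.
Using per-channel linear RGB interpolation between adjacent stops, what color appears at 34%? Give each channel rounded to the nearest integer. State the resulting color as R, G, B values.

34% lies between the 16% and 84% stops, so the local fraction is t = (34 − 16)/(84 − 16) = 18/68 ≈ 0.2647.
R = 176 + 0.2647 × (251 − 176) = 195.852 → 196
G = 164 + 0.2647 × (248 − 164) = 186.235 → 186
B = 84 + 0.2647 × (240 − 84) = 125.293 → 125

(196, 186, 125)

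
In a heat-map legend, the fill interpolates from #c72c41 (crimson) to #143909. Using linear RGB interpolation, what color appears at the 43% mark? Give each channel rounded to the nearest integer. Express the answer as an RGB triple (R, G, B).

#c72c41 → (199, 44, 65); #143909 → (20, 57, 9).
43% corresponds to t = 0.43.
R = 199 + 0.43 × (20 − 199) = 199 + 0.43 × -179 = 122.03 → 122
G = 44 + 0.43 × (57 − 44) = 44 + 0.43 × 13 = 49.59 → 50
B = 65 + 0.43 × (9 − 65) = 65 + 0.43 × -56 = 40.92 → 41
So the blended color is (122, 50, 41), about #7a3229.

(122, 50, 41)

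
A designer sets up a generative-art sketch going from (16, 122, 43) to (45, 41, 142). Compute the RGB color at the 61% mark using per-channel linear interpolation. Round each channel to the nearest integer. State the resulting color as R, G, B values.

(34, 73, 103)

61% corresponds to t = 0.61.
R = 16 + 0.61 × (45 − 16) = 16 + 0.61 × 29 = 33.69 → 34
G = 122 + 0.61 × (41 − 122) = 122 + 0.61 × -81 = 72.59 → 73
B = 43 + 0.61 × (142 − 43) = 43 + 0.61 × 99 = 103.39 → 103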